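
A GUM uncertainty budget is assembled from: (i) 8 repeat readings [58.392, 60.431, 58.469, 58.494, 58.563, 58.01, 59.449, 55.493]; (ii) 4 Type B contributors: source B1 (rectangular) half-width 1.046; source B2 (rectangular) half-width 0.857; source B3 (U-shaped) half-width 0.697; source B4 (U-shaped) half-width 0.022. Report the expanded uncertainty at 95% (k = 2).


mean = (58.392 + 60.431 + 58.469 + 58.494 + 58.563 + 58.01 + 59.449 + 55.493) / 8 = 58.412625
s = sqrt(sum((x - mean)^2)/(n-1)) = 1.4074834
u_A = s / sqrt(n) = 1.4074834 / sqrt(8) = 0.49762053
u_B1 = 1.046 / sqrt(3) = 0.60390838
u_B2 = 0.857 / sqrt(3) = 0.49478918
u_B3 = 0.697 / sqrt(2) = 0.49285343
u_B4 = 0.022 / sqrt(2) = 0.015556349
uc = sqrt(0.49762053^2 + 0.60390838^2 + 0.49478918^2 + 0.49285343^2 + 0.015556349^2) = 1.0489492
U = k * uc = 2 * 1.0489492
U = 2.0979

2.0979


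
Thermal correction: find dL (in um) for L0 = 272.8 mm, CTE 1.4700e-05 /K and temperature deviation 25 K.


dL = L * alpha * dT
= 272.8 * 1.4700e-05 * 25
= 0.1002540 mm
dL_um = 0.1002540 * 1000 = 100.2540 um

100.2540


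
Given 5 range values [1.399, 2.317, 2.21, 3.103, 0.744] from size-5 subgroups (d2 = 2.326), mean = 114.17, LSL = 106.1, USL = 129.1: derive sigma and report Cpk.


R_bar = (1.399 + 2.317 + 2.21 + 3.103 + 0.744) / 5 = 1.9546
sigma = R_bar / d2 = 1.9546 / 2.326 = 0.84032674
Cp = (USL - LSL)/(6*sigma) = (129.1 - 106.1)/(6*0.84032674) = 4.5617
Cpu = (129.1 - 114.17)/(3*0.84032674) = 5.9223
Cpl = (114.17 - 106.1)/(3*0.84032674) = 3.2011
Cpk = min(Cpu, Cpl) = 3.2011

3.2011


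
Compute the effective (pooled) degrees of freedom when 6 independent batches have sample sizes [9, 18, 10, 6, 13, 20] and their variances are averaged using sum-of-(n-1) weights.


nu = sum_i (n_i - 1)
nu = ((9 - 1) + (18 - 1) + (10 - 1) + (6 - 1) + (13 - 1) + (20 - 1))
nu = 8 + 17 + 9 + 5 + 12 + 19
nu = 70

70


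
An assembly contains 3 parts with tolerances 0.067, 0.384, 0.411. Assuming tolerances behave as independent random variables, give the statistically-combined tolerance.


RSS = sqrt(0.067^2 + 0.384^2 + 0.411^2)
= sqrt(0.320866)
= 0.5665

0.5665


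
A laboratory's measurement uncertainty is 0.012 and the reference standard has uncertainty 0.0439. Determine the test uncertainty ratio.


TUR = u_lab / u_ref
= 0.012 / 0.0439
= 0.2733

0.2733


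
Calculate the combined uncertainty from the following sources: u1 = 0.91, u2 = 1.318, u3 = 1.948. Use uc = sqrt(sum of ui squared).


uc = sqrt(0.91^2 + 1.318^2 + 1.948^2)
uc = sqrt(6.359928)
uc = 2.5219

2.5219


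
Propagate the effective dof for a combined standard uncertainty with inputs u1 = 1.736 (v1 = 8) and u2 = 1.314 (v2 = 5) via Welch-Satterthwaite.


uc = sqrt(u1^2 + u2^2) = sqrt(1.736^2 + 1.314^2) = 2.1772212
v_eff = uc^4 / (u1^4/v1 + u2^4/v2)
= 2.1772212^4 / (1.736^4/8 + 1.314^4/5)
= 22.47037 / 1.7315222
v_eff = 12.9772

12.9772


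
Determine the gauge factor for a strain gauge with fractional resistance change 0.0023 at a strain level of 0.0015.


GF = (dR/R) / epsilon
= 0.0023 / 0.0015
= 1.5333

1.5333


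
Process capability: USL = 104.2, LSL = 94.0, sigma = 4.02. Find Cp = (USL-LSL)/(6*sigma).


Cp = (USL - LSL) / (6 * sigma)
= (104.2 - 94.0) / (6 * 4.02)
= 10.2000 / 24.1200
= 0.4229

0.4229


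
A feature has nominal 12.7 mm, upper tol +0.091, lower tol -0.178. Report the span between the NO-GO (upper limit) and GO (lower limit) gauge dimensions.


GO = nominal - lower_tol (smallest hole = maximum material condition)
GO = 12.7 - 0.178 = 12.522
NO-GO = nominal + upper_tol (largest hole = least material condition)
NO-GO = 12.7 + 0.091 = 12.791
spread = NO-GO - GO = 12.791 - 12.522 = 0.2690

0.2690


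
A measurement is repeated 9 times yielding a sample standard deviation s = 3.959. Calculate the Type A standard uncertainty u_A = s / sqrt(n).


u_A = s / sqrt(n)
u_A = 3.959 / sqrt(9)
u_A = 3.959 / 3
u_A = 1.3197

1.3197


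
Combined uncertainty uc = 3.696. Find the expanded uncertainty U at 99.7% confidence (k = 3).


U = k * uc
U = 3 * 3.696
U = 11.0880

11.0880


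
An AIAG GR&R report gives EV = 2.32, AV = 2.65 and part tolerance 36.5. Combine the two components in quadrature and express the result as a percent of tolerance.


GRR = sqrt(EV^2 + AV^2) = sqrt(2.32^2 + 2.65^2) = 3.5220591
%GRR = GRR / tol * 100 = 3.5220591 / 36.5 * 100
%GRR = 9.6495

9.6495


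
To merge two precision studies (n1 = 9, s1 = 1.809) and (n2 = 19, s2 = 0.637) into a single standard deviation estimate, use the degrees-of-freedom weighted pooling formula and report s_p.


s_p = sqrt(((n1-1)*s1^2 + (n2-1)*s2^2) / (n1+n2-2))
numerator = (9-1)*1.809^2 + (19-1)*0.637^2 = 26.179848 + 7.303842 = 33.48369
denominator = 9 + 19 - 2 = 26
s_p^2 = 33.48369 / 26 = 1.2878342
s_p = sqrt(1.2878342) = 1.1348

1.1348


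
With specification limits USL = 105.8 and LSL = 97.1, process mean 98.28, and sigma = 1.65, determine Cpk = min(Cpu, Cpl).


Cpu = (USL - mean) / (3*sigma) = (105.8 - 98.28) / (3*1.65) = 1.5192
Cpl = (mean - LSL) / (3*sigma) = (98.28 - 97.1) / (3*1.65) = 0.2384
Cpk = min(Cpu, Cpl) = 0.2384

0.2384


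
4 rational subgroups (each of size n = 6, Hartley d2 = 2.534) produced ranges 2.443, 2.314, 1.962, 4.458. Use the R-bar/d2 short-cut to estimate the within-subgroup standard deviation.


R_bar = (2.443 + 2.314 + 1.962 + 4.458) / 4
R_bar = 11.177 / 4 = 2.79425
sigma_hat = R_bar / d2 = 2.79425 / 2.534 = 1.1027

1.1027


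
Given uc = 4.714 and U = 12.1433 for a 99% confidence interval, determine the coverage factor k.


k = U / uc
k = 12.1433 / 4.714
k = 2.576

2.576


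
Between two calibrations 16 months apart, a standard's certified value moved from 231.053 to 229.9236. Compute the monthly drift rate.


rate = (v2 - v1) / months
= (229.9236 - 231.053) / 16
= -1.1294 / 16
= -0.0706

-0.0706


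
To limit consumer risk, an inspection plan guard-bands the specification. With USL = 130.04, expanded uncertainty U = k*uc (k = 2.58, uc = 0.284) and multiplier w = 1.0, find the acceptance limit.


U = k * uc = 2.58 * 0.284 = 0.73272
guard band g = w * U = 1.0 * 0.73272 = 0.73272
AL = USL - g = 130.04 - 0.73272
AL = 129.3073

129.3073


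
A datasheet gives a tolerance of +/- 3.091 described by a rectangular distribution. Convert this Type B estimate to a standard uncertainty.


u_B = half_width / sqrt(3)
u_B = 3.091 / 1.7320508
u_B = 1.7846

1.7846


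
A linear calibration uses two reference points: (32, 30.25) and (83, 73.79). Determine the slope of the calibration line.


slope = (y2 - y1) / (x2 - x1)
= (73.79 - 30.25) / (83 - 32)
= 43.5400 / 51
= 0.8537

0.8537


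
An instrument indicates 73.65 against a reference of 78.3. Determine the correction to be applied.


Correction = standard - reading
= 78.3 - 73.65
= 4.6500

4.6500


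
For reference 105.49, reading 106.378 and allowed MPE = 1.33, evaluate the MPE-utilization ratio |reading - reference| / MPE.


e = indication - reference = 106.378 - 105.49 = 0.8880
|e| = 0.8880
ratio = |e| / MPE = 0.8880 / 1.33
ratio = 0.6677

0.6677


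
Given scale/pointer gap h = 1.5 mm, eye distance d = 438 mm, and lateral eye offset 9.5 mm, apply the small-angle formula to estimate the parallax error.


error = h * offset / d
= 1.5 * 9.5 / 438
= 0.0325

0.0325


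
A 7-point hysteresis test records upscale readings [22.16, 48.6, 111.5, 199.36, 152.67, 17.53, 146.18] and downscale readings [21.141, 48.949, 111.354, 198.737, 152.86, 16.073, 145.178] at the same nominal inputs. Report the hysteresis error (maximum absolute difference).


|22.16 - 21.141| = 1.0190
|48.6 - 48.949| = 0.3490
|111.5 - 111.354| = 0.1460
|199.36 - 198.737| = 0.6230
|152.67 - 152.86| = 0.1900
|17.53 - 16.073| = 1.4570
|146.18 - 145.178| = 1.0020
hysteresis = max(diffs) = 1.4570

1.4570


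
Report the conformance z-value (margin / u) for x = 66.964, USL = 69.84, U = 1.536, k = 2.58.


u = U / k = 1.536 / 2.58 = 0.59534884
margin = |USL - x| = |69.84 - 66.964| = 2.876
z = margin / u = 2.876 / 0.59534884
z = 4.8308

4.8308


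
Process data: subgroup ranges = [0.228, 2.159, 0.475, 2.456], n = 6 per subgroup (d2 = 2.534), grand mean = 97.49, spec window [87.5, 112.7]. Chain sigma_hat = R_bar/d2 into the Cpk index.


R_bar = (0.228 + 2.159 + 0.475 + 2.456) / 4 = 1.3295
sigma = R_bar / d2 = 1.3295 / 2.534 = 0.52466456
Cp = (USL - LSL)/(6*sigma) = (112.7 - 87.5)/(6*0.52466456) = 8.0051
Cpu = (112.7 - 97.49)/(3*0.52466456) = 9.6633
Cpl = (97.49 - 87.5)/(3*0.52466456) = 6.3469
Cpk = min(Cpu, Cpl) = 6.3469

6.3469


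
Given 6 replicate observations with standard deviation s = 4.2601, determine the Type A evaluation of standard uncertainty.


u_A = s / sqrt(n)
u_A = 4.2601 / sqrt(6)
u_A = 4.2601 / 2.4494897
u_A = 1.7392

1.7392


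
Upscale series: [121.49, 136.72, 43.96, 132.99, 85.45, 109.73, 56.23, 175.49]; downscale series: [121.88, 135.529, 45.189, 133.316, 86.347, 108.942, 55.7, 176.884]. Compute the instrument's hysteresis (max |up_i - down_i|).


|121.49 - 121.88| = 0.3900
|136.72 - 135.529| = 1.1910
|43.96 - 45.189| = 1.2290
|132.99 - 133.316| = 0.3260
|85.45 - 86.347| = 0.8970
|109.73 - 108.942| = 0.7880
|56.23 - 55.7| = 0.5300
|175.49 - 176.884| = 1.3940
hysteresis = max(diffs) = 1.3940

1.3940


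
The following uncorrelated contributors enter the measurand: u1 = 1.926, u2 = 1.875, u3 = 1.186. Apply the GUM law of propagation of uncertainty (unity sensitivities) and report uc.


uc = sqrt(1.926^2 + 1.875^2 + 1.186^2)
uc = sqrt(8.631697)
uc = 2.9380

2.9380


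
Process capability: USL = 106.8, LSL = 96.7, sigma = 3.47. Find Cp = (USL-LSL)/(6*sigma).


Cp = (USL - LSL) / (6 * sigma)
= (106.8 - 96.7) / (6 * 3.47)
= 10.1000 / 20.8200
= 0.4851

0.4851


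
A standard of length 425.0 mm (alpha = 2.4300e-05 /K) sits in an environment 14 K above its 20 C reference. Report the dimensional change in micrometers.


dL = L * alpha * dT
= 425.0 * 2.4300e-05 * 14
= 0.1445850 mm
dL_um = 0.1445850 * 1000 = 144.5850 um

144.5850


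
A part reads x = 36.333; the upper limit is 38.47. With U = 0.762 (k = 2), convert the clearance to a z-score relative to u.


u = U / k = 0.762 / 2 = 0.381
margin = |USL - x| = |38.47 - 36.333| = 2.137
z = margin / u = 2.137 / 0.381
z = 5.6089

5.6089


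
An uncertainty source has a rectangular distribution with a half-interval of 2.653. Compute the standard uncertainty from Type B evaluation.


u_B = half_width / sqrt(3)
u_B = 2.653 / 1.7320508
u_B = 1.5317

1.5317


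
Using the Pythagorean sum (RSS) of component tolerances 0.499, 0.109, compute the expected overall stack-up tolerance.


RSS = sqrt(0.499^2 + 0.109^2)
= sqrt(0.260882)
= 0.5108

0.5108


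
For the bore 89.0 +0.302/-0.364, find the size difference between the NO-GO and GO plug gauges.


GO = nominal - lower_tol (smallest hole = maximum material condition)
GO = 89.0 - 0.364 = 88.636
NO-GO = nominal + upper_tol (largest hole = least material condition)
NO-GO = 89.0 + 0.302 = 89.302
spread = NO-GO - GO = 89.302 - 88.636 = 0.6660

0.6660


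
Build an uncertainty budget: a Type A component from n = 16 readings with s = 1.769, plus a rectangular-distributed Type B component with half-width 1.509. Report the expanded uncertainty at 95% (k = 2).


u_A = s / sqrt(n) = 1.769 / sqrt(16) = 0.44225
u_B = half_width / sqrt(3) = 1.509 / sqrt(3) = 0.87122156
uc = sqrt(u_A^2 + u_B^2) = sqrt(0.44225^2 + 0.87122156^2) = 0.97704251
U = k * uc = 2 * 0.97704251
U = 1.9541

1.9541


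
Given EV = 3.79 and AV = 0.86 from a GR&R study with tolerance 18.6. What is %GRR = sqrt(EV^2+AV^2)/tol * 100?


GRR = sqrt(EV^2 + AV^2) = sqrt(3.79^2 + 0.86^2) = 3.8863479
%GRR = GRR / tol * 100 = 3.8863479 / 18.6 * 100
%GRR = 20.8943

20.8943


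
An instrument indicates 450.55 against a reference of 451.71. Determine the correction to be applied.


Correction = standard - reading
= 451.71 - 450.55
= 1.1600

1.1600


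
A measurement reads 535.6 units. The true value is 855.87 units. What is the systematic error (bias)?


Systematic error = measured - true
= 535.6 - 855.87
= -320.2700

-320.2700


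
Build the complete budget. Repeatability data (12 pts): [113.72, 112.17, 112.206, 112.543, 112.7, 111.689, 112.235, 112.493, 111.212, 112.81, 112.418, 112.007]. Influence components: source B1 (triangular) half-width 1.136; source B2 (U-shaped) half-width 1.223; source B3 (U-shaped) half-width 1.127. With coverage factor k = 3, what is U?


mean = (113.72 + 112.17 + 112.206 + 112.543 + 112.7 + 111.689 + 112.235 + 112.493 + 111.212 + 112.81 + 112.418 + 112.007) / 12 = 112.35025
s = sqrt(sum((x - mean)^2)/(n-1)) = 0.6171265
u_A = s / sqrt(n) = 0.6171265 / sqrt(12) = 0.17814908
u_B1 = 1.136 / sqrt(6) = 0.46377006
u_B2 = 1.223 / sqrt(2) = 0.86479159
u_B3 = 1.127 / sqrt(2) = 0.79690934
uc = sqrt(0.17814908^2 + 0.46377006^2 + 0.86479159^2 + 0.79690934^2) = 1.2766161
U = k * uc = 3 * 1.2766161
U = 3.8298

3.8298


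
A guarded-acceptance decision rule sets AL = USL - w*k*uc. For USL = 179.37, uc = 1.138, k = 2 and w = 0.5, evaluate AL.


U = k * uc = 2 * 1.138 = 2.276
guard band g = w * U = 0.5 * 2.276 = 1.138
AL = USL - g = 179.37 - 1.138
AL = 178.2320

178.2320


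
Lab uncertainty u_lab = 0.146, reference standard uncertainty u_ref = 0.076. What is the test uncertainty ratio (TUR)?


TUR = u_lab / u_ref
= 0.146 / 0.076
= 1.9211

1.9211


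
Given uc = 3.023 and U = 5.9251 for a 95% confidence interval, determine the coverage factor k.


k = U / uc
k = 5.9251 / 3.023
k = 1.96

1.96


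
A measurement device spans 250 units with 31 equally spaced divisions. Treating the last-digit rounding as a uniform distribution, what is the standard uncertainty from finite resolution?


resolution = range / divisions
resolution = 250 / 31 = 8.0645161
u_res = resolution / (2*sqrt(3))
u_res = 8.0645161 / 3.4641016
u_res = 2.3280

2.3280


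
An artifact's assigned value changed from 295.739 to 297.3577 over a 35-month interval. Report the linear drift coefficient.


rate = (v2 - v1) / months
= (297.3577 - 295.739) / 35
= 1.6187 / 35
= 0.0462

0.0462


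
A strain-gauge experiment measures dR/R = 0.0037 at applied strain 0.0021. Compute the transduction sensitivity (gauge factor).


GF = (dR/R) / epsilon
= 0.0037 / 0.0021
= 1.7619

1.7619


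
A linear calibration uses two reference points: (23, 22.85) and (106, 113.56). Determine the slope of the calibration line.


slope = (y2 - y1) / (x2 - x1)
= (113.56 - 22.85) / (106 - 23)
= 90.7100 / 83
= 1.0929

1.0929


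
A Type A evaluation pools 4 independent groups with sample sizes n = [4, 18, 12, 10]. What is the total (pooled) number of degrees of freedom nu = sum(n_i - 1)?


nu = sum_i (n_i - 1)
nu = ((4 - 1) + (18 - 1) + (12 - 1) + (10 - 1))
nu = 3 + 17 + 11 + 9
nu = 40

40


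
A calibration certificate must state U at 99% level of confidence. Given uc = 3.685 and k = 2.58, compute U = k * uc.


U = k * uc
U = 2.58 * 3.685
U = 9.5073

9.5073


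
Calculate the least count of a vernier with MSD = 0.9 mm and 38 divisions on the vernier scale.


LC = MSD / n_div
= 0.9 / 38
= 0.0237

0.0237


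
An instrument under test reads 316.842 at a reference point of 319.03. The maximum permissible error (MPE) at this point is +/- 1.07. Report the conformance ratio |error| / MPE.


e = indication - reference = 316.842 - 319.03 = -2.1880
|e| = 2.1880
ratio = |e| / MPE = 2.1880 / 1.07
ratio = 2.0449

2.0449


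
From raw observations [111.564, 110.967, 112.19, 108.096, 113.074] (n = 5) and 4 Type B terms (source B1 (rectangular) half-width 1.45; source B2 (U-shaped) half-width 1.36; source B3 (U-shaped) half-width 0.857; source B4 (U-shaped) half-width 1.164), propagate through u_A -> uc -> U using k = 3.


mean = (111.564 + 110.967 + 112.19 + 108.096 + 113.074) / 5 = 111.1782
s = sqrt(sum((x - mean)^2)/(n-1)) = 1.8915074
u_A = s / sqrt(n) = 1.8915074 / sqrt(5) = 0.84590783
u_B1 = 1.45 / sqrt(3) = 0.83715789
u_B2 = 1.36 / sqrt(2) = 0.96166522
u_B3 = 0.857 / sqrt(2) = 0.60599051
u_B4 = 1.164 / sqrt(2) = 0.82307229
uc = sqrt(0.84590783^2 + 0.83715789^2 + 0.96166522^2 + 0.60599051^2 + 0.82307229^2) = 1.8400722
U = k * uc = 3 * 1.8400722
U = 5.5202

5.5202


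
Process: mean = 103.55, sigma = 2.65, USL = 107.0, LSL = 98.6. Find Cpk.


Cpu = (USL - mean) / (3*sigma) = (107.0 - 103.55) / (3*2.65) = 0.4340
Cpl = (mean - LSL) / (3*sigma) = (103.55 - 98.6) / (3*2.65) = 0.6226
Cpk = min(Cpu, Cpl) = 0.4340

0.4340


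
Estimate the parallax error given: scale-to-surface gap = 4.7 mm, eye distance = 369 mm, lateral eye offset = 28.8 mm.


error = h * offset / d
= 4.7 * 28.8 / 369
= 0.3668

0.3668


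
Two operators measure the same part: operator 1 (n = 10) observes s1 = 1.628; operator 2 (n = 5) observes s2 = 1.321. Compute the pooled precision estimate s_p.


s_p = sqrt(((n1-1)*s1^2 + (n2-1)*s2^2) / (n1+n2-2))
numerator = (10-1)*1.628^2 + (5-1)*1.321^2 = 23.853456 + 6.980164 = 30.83362
denominator = 10 + 5 - 2 = 13
s_p^2 = 30.83362 / 13 = 2.3718169
s_p = sqrt(2.3718169) = 1.5401

1.5401


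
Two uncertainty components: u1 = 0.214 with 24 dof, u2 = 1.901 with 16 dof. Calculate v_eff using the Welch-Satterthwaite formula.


uc = sqrt(u1^2 + u2^2) = sqrt(0.214^2 + 1.901^2) = 1.9130073
v_eff = uc^4 / (u1^4/v1 + u2^4/v2)
= 1.9130073^4 / (0.214^4/24 + 1.901^4/16)
= 13.39265 / 0.81630974
v_eff = 16.4063

16.4063


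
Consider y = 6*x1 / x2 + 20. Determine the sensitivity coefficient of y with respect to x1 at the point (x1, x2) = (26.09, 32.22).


y = 6*x1 / x2 + 20
dy/dx1 = 6/x2
Evaluate at x2 = 32.22: c1 = 6 / 32.22
c1 = 0.1862

0.1862


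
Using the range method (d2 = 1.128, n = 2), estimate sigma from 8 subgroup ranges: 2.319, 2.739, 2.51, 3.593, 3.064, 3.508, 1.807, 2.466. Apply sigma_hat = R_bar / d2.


R_bar = (2.319 + 2.739 + 2.51 + 3.593 + 3.064 + 3.508 + 1.807 + 2.466) / 8
R_bar = 22.006 / 8 = 2.75075
sigma_hat = R_bar / d2 = 2.75075 / 1.128 = 2.4386

2.4386


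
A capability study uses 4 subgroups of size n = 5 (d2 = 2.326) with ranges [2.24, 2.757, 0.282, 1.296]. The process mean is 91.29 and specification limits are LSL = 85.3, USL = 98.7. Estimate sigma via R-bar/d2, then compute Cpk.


R_bar = (2.24 + 2.757 + 0.282 + 1.296) / 4 = 1.64375
sigma = R_bar / d2 = 1.64375 / 2.326 = 0.7066853
Cp = (USL - LSL)/(6*sigma) = (98.7 - 85.3)/(6*0.7066853) = 3.1603
Cpu = (98.7 - 91.29)/(3*0.7066853) = 3.4952
Cpl = (91.29 - 85.3)/(3*0.7066853) = 2.8254
Cpk = min(Cpu, Cpl) = 2.8254

2.8254


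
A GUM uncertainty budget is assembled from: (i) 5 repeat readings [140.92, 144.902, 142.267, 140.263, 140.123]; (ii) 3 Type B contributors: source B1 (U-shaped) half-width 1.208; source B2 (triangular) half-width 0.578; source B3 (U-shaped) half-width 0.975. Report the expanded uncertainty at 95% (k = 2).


mean = (140.92 + 144.902 + 142.267 + 140.263 + 140.123) / 5 = 141.695
s = sqrt(sum((x - mean)^2)/(n-1)) = 1.9833347
u_A = s / sqrt(n) = 1.9833347 / sqrt(5) = 0.88697424
u_B1 = 1.208 / sqrt(2) = 0.85418499
u_B2 = 0.578 / sqrt(6) = 0.23596751
u_B3 = 0.975 / sqrt(2) = 0.68942911
uc = sqrt(0.88697424^2 + 0.85418499^2 + 0.23596751^2 + 0.68942911^2) = 1.4308558
U = k * uc = 2 * 1.4308558
U = 2.8617

2.8617


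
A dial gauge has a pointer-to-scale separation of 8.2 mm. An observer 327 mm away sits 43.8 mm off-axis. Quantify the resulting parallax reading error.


error = h * offset / d
= 8.2 * 43.8 / 327
= 1.0983

1.0983


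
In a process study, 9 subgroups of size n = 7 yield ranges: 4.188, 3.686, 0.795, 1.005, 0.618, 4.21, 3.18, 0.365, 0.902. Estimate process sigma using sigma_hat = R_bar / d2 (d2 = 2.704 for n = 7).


R_bar = (4.188 + 3.686 + 0.795 + 1.005 + 0.618 + 4.21 + 3.18 + 0.365 + 0.902) / 9
R_bar = 18.949 / 9 = 2.1054444
sigma_hat = R_bar / d2 = 2.1054444 / 2.704 = 0.7786

0.7786


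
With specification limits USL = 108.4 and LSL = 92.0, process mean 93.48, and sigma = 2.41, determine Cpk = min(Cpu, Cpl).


Cpu = (USL - mean) / (3*sigma) = (108.4 - 93.48) / (3*2.41) = 2.0636
Cpl = (mean - LSL) / (3*sigma) = (93.48 - 92.0) / (3*2.41) = 0.2047
Cpk = min(Cpu, Cpl) = 0.2047

0.2047


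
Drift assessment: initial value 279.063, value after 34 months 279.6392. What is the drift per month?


rate = (v2 - v1) / months
= (279.6392 - 279.063) / 34
= 0.5762 / 34
= 0.0169

0.0169


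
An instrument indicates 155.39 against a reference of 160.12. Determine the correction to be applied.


Correction = standard - reading
= 160.12 - 155.39
= 4.7300

4.7300


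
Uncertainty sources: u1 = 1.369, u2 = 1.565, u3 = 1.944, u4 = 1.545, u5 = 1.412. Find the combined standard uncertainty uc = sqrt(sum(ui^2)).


uc = sqrt(1.369^2 + 1.565^2 + 1.944^2 + 1.545^2 + 1.412^2)
uc = sqrt(12.483291)
uc = 3.5332

3.5332


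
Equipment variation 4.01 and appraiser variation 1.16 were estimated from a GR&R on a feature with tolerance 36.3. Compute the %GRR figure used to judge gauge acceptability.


GRR = sqrt(EV^2 + AV^2) = sqrt(4.01^2 + 1.16^2) = 4.1744101
%GRR = GRR / tol * 100 = 4.1744101 / 36.3 * 100
%GRR = 11.4998

11.4998


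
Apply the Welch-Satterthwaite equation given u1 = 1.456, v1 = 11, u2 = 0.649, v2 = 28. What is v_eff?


uc = sqrt(u1^2 + u2^2) = sqrt(1.456^2 + 0.649^2) = 1.5940944
v_eff = uc^4 / (u1^4/v1 + u2^4/v2)
= 1.5940944^4 / (1.456^4/11 + 0.649^4/28)
= 6.457377 / 0.41489323
v_eff = 15.5639

15.5639


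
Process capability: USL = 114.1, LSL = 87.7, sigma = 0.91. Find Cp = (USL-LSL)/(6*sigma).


Cp = (USL - LSL) / (6 * sigma)
= (114.1 - 87.7) / (6 * 0.91)
= 26.4000 / 5.4600
= 4.8352

4.8352


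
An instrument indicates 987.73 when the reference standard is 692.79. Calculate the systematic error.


Systematic error = measured - true
= 987.73 - 692.79
= 294.9400

294.9400


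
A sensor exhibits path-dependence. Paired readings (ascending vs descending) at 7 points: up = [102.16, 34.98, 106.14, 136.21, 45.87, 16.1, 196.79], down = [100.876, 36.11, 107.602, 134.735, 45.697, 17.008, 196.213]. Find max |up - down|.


|102.16 - 100.876| = 1.2840
|34.98 - 36.11| = 1.1300
|106.14 - 107.602| = 1.4620
|136.21 - 134.735| = 1.4750
|45.87 - 45.697| = 0.1730
|16.1 - 17.008| = 0.9080
|196.79 - 196.213| = 0.5770
hysteresis = max(diffs) = 1.4750

1.4750


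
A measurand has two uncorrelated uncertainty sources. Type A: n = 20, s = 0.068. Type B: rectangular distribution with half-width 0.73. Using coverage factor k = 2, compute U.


u_A = s / sqrt(n) = 0.068 / sqrt(20) = 0.015205262
u_B = half_width / sqrt(3) = 0.73 / sqrt(3) = 0.4214657
uc = sqrt(u_A^2 + u_B^2) = sqrt(0.015205262^2 + 0.4214657^2) = 0.42173989
U = k * uc = 2 * 0.42173989
U = 0.8435

0.8435


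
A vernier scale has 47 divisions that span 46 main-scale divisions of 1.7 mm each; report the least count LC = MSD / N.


LC = MSD / n_div
= 1.7 / 47
= 0.0362

0.0362


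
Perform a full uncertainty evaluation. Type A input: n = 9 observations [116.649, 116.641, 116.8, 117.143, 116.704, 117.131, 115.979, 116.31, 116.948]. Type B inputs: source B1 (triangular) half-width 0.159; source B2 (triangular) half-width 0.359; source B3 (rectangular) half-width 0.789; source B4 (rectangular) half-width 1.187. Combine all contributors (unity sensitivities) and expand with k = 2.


mean = (116.649 + 116.641 + 116.8 + 117.143 + 116.704 + 117.131 + 115.979 + 116.31 + 116.948) / 9 = 116.7005556
s = sqrt(sum((x - mean)^2)/(n-1)) = 0.37609012
u_A = s / sqrt(n) = 0.37609012 / sqrt(9) = 0.12536337
u_B1 = 0.159 / sqrt(6) = 0.064911478
u_B2 = 0.359 / sqrt(6) = 0.14656114
u_B3 = 0.789 / sqrt(3) = 0.45552936
u_B4 = 1.187 / sqrt(3) = 0.68531477
uc = sqrt(0.12536337^2 + 0.064911478^2 + 0.14656114^2 + 0.45552936^2 + 0.68531477^2) = 0.84768684
U = k * uc = 2 * 0.84768684
U = 1.6954

1.6954


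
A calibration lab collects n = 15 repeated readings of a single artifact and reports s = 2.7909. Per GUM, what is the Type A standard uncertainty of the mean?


u_A = s / sqrt(n)
u_A = 2.7909 / sqrt(15)
u_A = 2.7909 / 3.8729833
u_A = 0.7206

0.7206


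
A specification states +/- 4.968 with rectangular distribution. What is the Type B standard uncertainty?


u_B = half_width / sqrt(3)
u_B = 4.968 / 1.7320508
u_B = 2.8683

2.8683


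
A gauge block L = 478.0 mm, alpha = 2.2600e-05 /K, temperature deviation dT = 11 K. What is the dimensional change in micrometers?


dL = L * alpha * dT
= 478.0 * 2.2600e-05 * 11
= 0.1188308 mm
dL_um = 0.1188308 * 1000 = 118.8308 um

118.8308


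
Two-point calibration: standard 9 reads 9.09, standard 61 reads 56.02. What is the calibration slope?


slope = (y2 - y1) / (x2 - x1)
= (56.02 - 9.09) / (61 - 9)
= 46.9300 / 52
= 0.9025

0.9025


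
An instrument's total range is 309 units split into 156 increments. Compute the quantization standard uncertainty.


resolution = range / divisions
resolution = 309 / 156 = 1.9807692
u_res = resolution / (2*sqrt(3))
u_res = 1.9807692 / 3.4641016
u_res = 0.5718

0.5718


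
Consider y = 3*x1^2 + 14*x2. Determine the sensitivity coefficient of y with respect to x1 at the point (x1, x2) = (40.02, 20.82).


y = 3*x1^2 + 14*x2
dy/dx1 = 2*3*x1
Evaluate at x1 = 40.02: c1 = 6 * 40.02
c1 = 240.1200

240.1200


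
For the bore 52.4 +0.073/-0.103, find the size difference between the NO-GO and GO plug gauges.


GO = nominal - lower_tol (smallest hole = maximum material condition)
GO = 52.4 - 0.103 = 52.297
NO-GO = nominal + upper_tol (largest hole = least material condition)
NO-GO = 52.4 + 0.073 = 52.473
spread = NO-GO - GO = 52.473 - 52.297 = 0.1760

0.1760


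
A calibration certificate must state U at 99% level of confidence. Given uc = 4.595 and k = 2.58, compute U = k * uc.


U = k * uc
U = 2.58 * 4.595
U = 11.8551

11.8551


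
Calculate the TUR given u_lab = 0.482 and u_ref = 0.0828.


TUR = u_lab / u_ref
= 0.482 / 0.0828
= 5.8213

5.8213


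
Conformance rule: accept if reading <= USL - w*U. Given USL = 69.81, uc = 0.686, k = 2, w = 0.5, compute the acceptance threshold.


U = k * uc = 2 * 0.686 = 1.372
guard band g = w * U = 0.5 * 1.372 = 0.686
AL = USL - g = 69.81 - 0.686
AL = 69.1240

69.1240


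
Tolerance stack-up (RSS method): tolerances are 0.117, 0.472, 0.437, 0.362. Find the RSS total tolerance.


RSS = sqrt(0.117^2 + 0.472^2 + 0.437^2 + 0.362^2)
= sqrt(0.558486)
= 0.7473

0.7473


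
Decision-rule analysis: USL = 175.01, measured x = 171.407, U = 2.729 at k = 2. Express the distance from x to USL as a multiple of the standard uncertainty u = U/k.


u = U / k = 2.729 / 2 = 1.3645
margin = |USL - x| = |175.01 - 171.407| = 3.603
z = margin / u = 3.603 / 1.3645
z = 2.6405

2.6405


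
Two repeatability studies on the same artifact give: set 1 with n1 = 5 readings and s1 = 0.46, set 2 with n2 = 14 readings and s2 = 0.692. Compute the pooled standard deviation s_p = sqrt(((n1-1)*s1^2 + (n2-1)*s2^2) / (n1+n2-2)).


s_p = sqrt(((n1-1)*s1^2 + (n2-1)*s2^2) / (n1+n2-2))
numerator = (5-1)*0.46^2 + (14-1)*0.692^2 = 0.8464 + 6.225232 = 7.071632
denominator = 5 + 14 - 2 = 17
s_p^2 = 7.071632 / 17 = 0.41597835
s_p = sqrt(0.41597835) = 0.6450

0.6450


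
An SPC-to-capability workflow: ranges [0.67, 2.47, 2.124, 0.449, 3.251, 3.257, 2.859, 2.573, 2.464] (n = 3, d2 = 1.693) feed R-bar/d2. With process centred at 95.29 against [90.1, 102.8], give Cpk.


R_bar = (0.67 + 2.47 + 2.124 + 0.449 + 3.251 + 3.257 + 2.859 + 2.573 + 2.464) / 9 = 2.2352222
sigma = R_bar / d2 = 2.2352222 / 1.693 = 1.320273
Cp = (USL - LSL)/(6*sigma) = (102.8 - 90.1)/(6*1.320273) = 1.6032
Cpu = (102.8 - 95.29)/(3*1.320273) = 1.8961
Cpl = (95.29 - 90.1)/(3*1.320273) = 1.3103
Cpk = min(Cpu, Cpl) = 1.3103

1.3103


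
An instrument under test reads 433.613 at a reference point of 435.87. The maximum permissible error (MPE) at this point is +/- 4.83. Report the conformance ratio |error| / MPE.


e = indication - reference = 433.613 - 435.87 = -2.2570
|e| = 2.2570
ratio = |e| / MPE = 2.2570 / 4.83
ratio = 0.4673

0.4673


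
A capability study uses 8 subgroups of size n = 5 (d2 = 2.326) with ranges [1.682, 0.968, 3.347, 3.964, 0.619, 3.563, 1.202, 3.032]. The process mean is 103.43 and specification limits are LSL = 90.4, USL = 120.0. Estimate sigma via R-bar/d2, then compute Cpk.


R_bar = (1.682 + 0.968 + 3.347 + 3.964 + 0.619 + 3.563 + 1.202 + 3.032) / 8 = 2.297125
sigma = R_bar / d2 = 2.297125 / 2.326 = 0.98758598
Cp = (USL - LSL)/(6*sigma) = (120.0 - 90.4)/(6*0.98758598) = 4.9953
Cpu = (120.0 - 103.43)/(3*0.98758598) = 5.5928
Cpl = (103.43 - 90.4)/(3*0.98758598) = 4.3979
Cpk = min(Cpu, Cpl) = 4.3979

4.3979


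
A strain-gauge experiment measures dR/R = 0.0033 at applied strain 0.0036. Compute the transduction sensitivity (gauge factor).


GF = (dR/R) / epsilon
= 0.0033 / 0.0036
= 0.9167

0.9167


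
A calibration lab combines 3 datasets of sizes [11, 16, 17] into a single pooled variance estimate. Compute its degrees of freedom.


nu = sum_i (n_i - 1)
nu = ((11 - 1) + (16 - 1) + (17 - 1))
nu = 10 + 15 + 16
nu = 41

41


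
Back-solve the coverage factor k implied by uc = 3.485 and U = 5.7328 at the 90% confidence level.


k = U / uc
k = 5.7328 / 3.485
k = 1.645

1.645


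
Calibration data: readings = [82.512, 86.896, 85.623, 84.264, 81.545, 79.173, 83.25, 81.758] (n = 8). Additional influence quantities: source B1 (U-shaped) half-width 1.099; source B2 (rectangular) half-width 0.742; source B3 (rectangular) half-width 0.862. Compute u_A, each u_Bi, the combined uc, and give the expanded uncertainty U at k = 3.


mean = (82.512 + 86.896 + 85.623 + 84.264 + 81.545 + 79.173 + 83.25 + 81.758) / 8 = 83.127625
s = sqrt(sum((x - mean)^2)/(n-1)) = 2.4533504
u_A = s / sqrt(n) = 2.4533504 / sqrt(8) = 0.86739035
u_B1 = 1.099 / sqrt(2) = 0.77711035
u_B2 = 0.742 / sqrt(3) = 0.4283939
u_B3 = 0.862 / sqrt(3) = 0.49767593
uc = sqrt(0.86739035^2 + 0.77711035^2 + 0.4283939^2 + 0.49767593^2) = 1.3369627
U = k * uc = 3 * 1.3369627
U = 4.0109

4.0109


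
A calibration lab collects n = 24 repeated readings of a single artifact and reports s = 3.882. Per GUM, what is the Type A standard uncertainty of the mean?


u_A = s / sqrt(n)
u_A = 3.882 / sqrt(24)
u_A = 3.882 / 4.8989795
u_A = 0.7924

0.7924


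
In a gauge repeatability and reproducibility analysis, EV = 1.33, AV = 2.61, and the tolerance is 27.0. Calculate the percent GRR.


GRR = sqrt(EV^2 + AV^2) = sqrt(1.33^2 + 2.61^2) = 2.9293344
%GRR = GRR / tol * 100 = 2.9293344 / 27.0 * 100
%GRR = 10.8494

10.8494


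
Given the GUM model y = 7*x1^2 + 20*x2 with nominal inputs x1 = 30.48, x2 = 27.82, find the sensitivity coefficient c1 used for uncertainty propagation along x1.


y = 7*x1^2 + 20*x2
dy/dx1 = 2*7*x1
Evaluate at x1 = 30.48: c1 = 14 * 30.48
c1 = 426.7200

426.7200


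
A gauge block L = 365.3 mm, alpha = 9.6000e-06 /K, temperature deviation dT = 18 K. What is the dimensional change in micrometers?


dL = L * alpha * dT
= 365.3 * 9.6000e-06 * 18
= 0.0631238 mm
dL_um = 0.0631238 * 1000 = 63.1238 um

63.1238


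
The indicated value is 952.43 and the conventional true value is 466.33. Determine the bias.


Systematic error = measured - true
= 952.43 - 466.33
= 486.1000

486.1000


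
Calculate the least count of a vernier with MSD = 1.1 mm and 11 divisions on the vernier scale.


LC = MSD / n_div
= 1.1 / 11
= 0.1000

0.1000


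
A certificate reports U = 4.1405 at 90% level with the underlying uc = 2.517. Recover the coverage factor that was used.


k = U / uc
k = 4.1405 / 2.517
k = 1.645

1.645


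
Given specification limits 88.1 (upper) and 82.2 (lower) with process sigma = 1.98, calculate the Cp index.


Cp = (USL - LSL) / (6 * sigma)
= (88.1 - 82.2) / (6 * 1.98)
= 5.9000 / 11.8800
= 0.4966

0.4966


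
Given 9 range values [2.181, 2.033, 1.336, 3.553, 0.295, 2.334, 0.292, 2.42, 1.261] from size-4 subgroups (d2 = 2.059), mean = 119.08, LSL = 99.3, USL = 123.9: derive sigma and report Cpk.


R_bar = (2.181 + 2.033 + 1.336 + 3.553 + 0.295 + 2.334 + 0.292 + 2.42 + 1.261) / 9 = 1.745
sigma = R_bar / d2 = 1.745 / 2.059 = 0.84749879
Cp = (USL - LSL)/(6*sigma) = (123.9 - 99.3)/(6*0.84749879) = 4.8378
Cpu = (123.9 - 119.08)/(3*0.84749879) = 1.8958
Cpl = (119.08 - 99.3)/(3*0.84749879) = 7.7798
Cpk = min(Cpu, Cpl) = 1.8958

1.8958


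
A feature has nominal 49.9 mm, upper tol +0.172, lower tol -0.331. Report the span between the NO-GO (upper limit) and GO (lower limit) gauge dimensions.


GO = nominal - lower_tol (smallest hole = maximum material condition)
GO = 49.9 - 0.331 = 49.569
NO-GO = nominal + upper_tol (largest hole = least material condition)
NO-GO = 49.9 + 0.172 = 50.072
spread = NO-GO - GO = 50.072 - 49.569 = 0.5030

0.5030


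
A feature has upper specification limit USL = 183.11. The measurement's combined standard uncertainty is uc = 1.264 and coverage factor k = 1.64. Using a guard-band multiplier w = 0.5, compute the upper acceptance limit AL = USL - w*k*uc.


U = k * uc = 1.64 * 1.264 = 2.07296
guard band g = w * U = 0.5 * 2.07296 = 1.03648
AL = USL - g = 183.11 - 1.03648
AL = 182.0735

182.0735


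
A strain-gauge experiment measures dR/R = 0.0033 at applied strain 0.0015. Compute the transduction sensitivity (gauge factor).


GF = (dR/R) / epsilon
= 0.0033 / 0.0015
= 2.2000

2.2000


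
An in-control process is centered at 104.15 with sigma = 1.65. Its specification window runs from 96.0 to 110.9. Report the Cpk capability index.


Cpu = (USL - mean) / (3*sigma) = (110.9 - 104.15) / (3*1.65) = 1.3636
Cpl = (mean - LSL) / (3*sigma) = (104.15 - 96.0) / (3*1.65) = 1.6465
Cpk = min(Cpu, Cpl) = 1.3636

1.3636


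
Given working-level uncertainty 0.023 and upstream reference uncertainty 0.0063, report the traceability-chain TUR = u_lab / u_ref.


TUR = u_lab / u_ref
= 0.023 / 0.0063
= 3.6508

3.6508


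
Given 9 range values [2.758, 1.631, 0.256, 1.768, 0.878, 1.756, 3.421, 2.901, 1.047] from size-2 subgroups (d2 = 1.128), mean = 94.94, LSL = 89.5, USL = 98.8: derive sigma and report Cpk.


R_bar = (2.758 + 1.631 + 0.256 + 1.768 + 0.878 + 1.756 + 3.421 + 2.901 + 1.047) / 9 = 1.824
sigma = R_bar / d2 = 1.824 / 1.128 = 1.6170213
Cp = (USL - LSL)/(6*sigma) = (98.8 - 89.5)/(6*1.6170213) = 0.9586
Cpu = (98.8 - 94.94)/(3*1.6170213) = 0.7957
Cpl = (94.94 - 89.5)/(3*1.6170213) = 1.1214
Cpk = min(Cpu, Cpl) = 0.7957

0.7957


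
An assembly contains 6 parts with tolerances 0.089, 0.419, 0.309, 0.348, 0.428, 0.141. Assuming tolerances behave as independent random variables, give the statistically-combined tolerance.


RSS = sqrt(0.089^2 + 0.419^2 + 0.309^2 + 0.348^2 + 0.428^2 + 0.141^2)
= sqrt(0.603132)
= 0.7766

0.7766


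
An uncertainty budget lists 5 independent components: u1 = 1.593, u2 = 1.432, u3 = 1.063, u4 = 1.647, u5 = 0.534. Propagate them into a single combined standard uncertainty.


uc = sqrt(1.593^2 + 1.432^2 + 1.063^2 + 1.647^2 + 0.534^2)
uc = sqrt(8.716007)
uc = 2.9523

2.9523


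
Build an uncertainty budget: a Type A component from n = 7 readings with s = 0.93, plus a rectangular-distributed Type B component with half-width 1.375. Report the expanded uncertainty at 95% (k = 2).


u_A = s / sqrt(n) = 0.93 / sqrt(7) = 0.35150696
u_B = half_width / sqrt(3) = 1.375 / sqrt(3) = 0.79385662
uc = sqrt(u_A^2 + u_B^2) = sqrt(0.35150696^2 + 0.79385662^2) = 0.86819668
U = k * uc = 2 * 0.86819668
U = 1.7364

1.7364


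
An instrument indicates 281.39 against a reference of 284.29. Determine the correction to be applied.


Correction = standard - reading
= 284.29 - 281.39
= 2.9000

2.9000


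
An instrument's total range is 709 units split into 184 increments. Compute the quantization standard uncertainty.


resolution = range / divisions
resolution = 709 / 184 = 3.8532609
u_res = resolution / (2*sqrt(3))
u_res = 3.8532609 / 3.4641016
u_res = 1.1123

1.1123


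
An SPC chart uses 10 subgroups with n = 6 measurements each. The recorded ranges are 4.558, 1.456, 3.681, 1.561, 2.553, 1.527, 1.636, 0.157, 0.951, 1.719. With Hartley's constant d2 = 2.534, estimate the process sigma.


R_bar = (4.558 + 1.456 + 3.681 + 1.561 + 2.553 + 1.527 + 1.636 + 0.157 + 0.951 + 1.719) / 10
R_bar = 19.799 / 10 = 1.9799
sigma_hat = R_bar / d2 = 1.9799 / 2.534 = 0.7813

0.7813


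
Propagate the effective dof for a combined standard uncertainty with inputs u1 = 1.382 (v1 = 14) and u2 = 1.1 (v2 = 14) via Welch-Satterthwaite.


uc = sqrt(u1^2 + u2^2) = sqrt(1.382^2 + 1.1^2) = 1.7663307
v_eff = uc^4 / (u1^4/v1 + u2^4/v2)
= 1.7663307^4 / (1.382^4/14 + 1.1^4/14)
= 9.7339267 / 0.36513641
v_eff = 26.6583

26.6583


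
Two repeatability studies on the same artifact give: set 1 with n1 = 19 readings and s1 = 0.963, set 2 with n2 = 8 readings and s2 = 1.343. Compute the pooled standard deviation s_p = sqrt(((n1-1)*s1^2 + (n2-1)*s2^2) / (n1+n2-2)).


s_p = sqrt(((n1-1)*s1^2 + (n2-1)*s2^2) / (n1+n2-2))
numerator = (19-1)*0.963^2 + (8-1)*1.343^2 = 16.692642 + 12.625543 = 29.318185
denominator = 19 + 8 - 2 = 25
s_p^2 = 29.318185 / 25 = 1.1727274
s_p = sqrt(1.1727274) = 1.0829

1.0829


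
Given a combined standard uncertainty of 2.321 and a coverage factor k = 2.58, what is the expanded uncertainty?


U = k * uc
U = 2.58 * 2.321
U = 5.9882

5.9882


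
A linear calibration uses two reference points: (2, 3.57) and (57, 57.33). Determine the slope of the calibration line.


slope = (y2 - y1) / (x2 - x1)
= (57.33 - 3.57) / (57 - 2)
= 53.7600 / 55
= 0.9775

0.9775


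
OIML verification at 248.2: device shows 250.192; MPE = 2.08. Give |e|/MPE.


e = indication - reference = 250.192 - 248.2 = 1.9920
|e| = 1.9920
ratio = |e| / MPE = 1.9920 / 2.08
ratio = 0.9577

0.9577


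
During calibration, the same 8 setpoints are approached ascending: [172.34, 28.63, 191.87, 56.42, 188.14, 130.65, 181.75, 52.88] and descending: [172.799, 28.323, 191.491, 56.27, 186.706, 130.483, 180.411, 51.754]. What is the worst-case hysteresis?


|172.34 - 172.799| = 0.4590
|28.63 - 28.323| = 0.3070
|191.87 - 191.491| = 0.3790
|56.42 - 56.27| = 0.1500
|188.14 - 186.706| = 1.4340
|130.65 - 130.483| = 0.1670
|181.75 - 180.411| = 1.3390
|52.88 - 51.754| = 1.1260
hysteresis = max(diffs) = 1.4340

1.4340


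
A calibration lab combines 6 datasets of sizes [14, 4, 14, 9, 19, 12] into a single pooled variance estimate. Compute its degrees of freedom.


nu = sum_i (n_i - 1)
nu = ((14 - 1) + (4 - 1) + (14 - 1) + (9 - 1) + (19 - 1) + (12 - 1))
nu = 13 + 3 + 13 + 8 + 18 + 11
nu = 66

66


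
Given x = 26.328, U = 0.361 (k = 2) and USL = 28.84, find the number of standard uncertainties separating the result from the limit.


u = U / k = 0.361 / 2 = 0.1805
margin = |USL - x| = |28.84 - 26.328| = 2.512
z = margin / u = 2.512 / 0.1805
z = 13.9169

13.9169


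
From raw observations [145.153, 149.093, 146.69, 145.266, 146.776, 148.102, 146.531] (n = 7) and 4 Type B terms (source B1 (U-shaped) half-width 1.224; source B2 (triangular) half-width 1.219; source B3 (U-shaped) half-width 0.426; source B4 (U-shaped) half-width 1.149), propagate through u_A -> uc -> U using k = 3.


mean = (145.153 + 149.093 + 146.69 + 145.266 + 146.776 + 148.102 + 146.531) / 7 = 146.8015714
s = sqrt(sum((x - mean)^2)/(n-1)) = 1.4203191
u_A = s / sqrt(n) = 1.4203191 / sqrt(7) = 0.53683016
u_B1 = 1.224 / sqrt(2) = 0.8654987
u_B2 = 1.219 / sqrt(6) = 0.49765467
u_B3 = 0.426 / sqrt(2) = 0.30122749
u_B4 = 1.149 / sqrt(2) = 0.81246569
uc = sqrt(0.53683016^2 + 0.8654987^2 + 0.49765467^2 + 0.30122749^2 + 0.81246569^2) = 1.4268053
U = k * uc = 3 * 1.4268053
U = 4.2804

4.2804


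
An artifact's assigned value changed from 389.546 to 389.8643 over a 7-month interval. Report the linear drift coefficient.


rate = (v2 - v1) / months
= (389.8643 - 389.546) / 7
= 0.3183 / 7
= 0.0455

0.0455


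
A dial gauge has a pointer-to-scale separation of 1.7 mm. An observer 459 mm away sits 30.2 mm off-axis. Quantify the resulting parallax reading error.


error = h * offset / d
= 1.7 * 30.2 / 459
= 0.1119

0.1119
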